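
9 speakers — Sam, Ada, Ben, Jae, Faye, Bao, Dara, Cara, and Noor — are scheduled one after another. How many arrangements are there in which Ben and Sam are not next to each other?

There are 9! = 362880 arrangements in all. If Ben and Sam are adjacent, merging them into one block gives 2·(8)! = 80640 arrangements.
Complementary counting: 362880 − 80640 = 282240.

282240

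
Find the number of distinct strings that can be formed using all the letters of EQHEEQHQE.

The 9 letters of EQHEEQHQE have repeats: E appearing 4 times, H appearing twice, and Q appearing 3 times.
Dividing 9! = 362880 by 4!·3!·2! = 288 for the repeated letters gives 1260.

1260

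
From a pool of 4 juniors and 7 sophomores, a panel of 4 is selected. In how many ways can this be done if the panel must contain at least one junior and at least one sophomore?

294

With no constraint there are C(11,4) = 330 possible selections.
Selections missing a whole group: no juniors → C(7,4) = 35; no sophomores → C(4,4) = 1.
Both groups omitted at once is impossible, so 330 − 36 = 294.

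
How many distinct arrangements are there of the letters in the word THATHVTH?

The 8 letters of THATHVTH have repeats: H appearing 3 times and T appearing 3 times.
So there are 8! / (3!·3!) = 1120 distinguishable arrangements.

1120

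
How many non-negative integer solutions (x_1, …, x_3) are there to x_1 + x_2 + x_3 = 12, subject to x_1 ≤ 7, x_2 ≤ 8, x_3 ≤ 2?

15

Without the upper bounds there are C(14,2) = 91 ways to split 12 among 3 variables.
Subtract solutions that violate a single cap (substitute x_i' = x_i − (cap_i+1)): x_1 ≥ 8 gives C(6,2) = 15; x_2 ≥ 9 gives C(5,2) = 10; x_3 ≥ 3 gives C(11,2) = 55. Together 80.
Add back pairs where two caps are both exceeded: 0 + 3 + 1 = 4.
By inclusion–exclusion the count is 91 − 80 + 4 = 15.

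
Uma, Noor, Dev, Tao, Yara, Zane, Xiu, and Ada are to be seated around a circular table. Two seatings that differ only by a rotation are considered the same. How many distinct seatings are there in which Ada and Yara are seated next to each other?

Treat {Ada, Yara} as one unit (2 internal orders) and seat the resulting 7 units around the table: (6)! circular arrangements.
So 2 × (6)! = 2 × 720 = 1440.

1440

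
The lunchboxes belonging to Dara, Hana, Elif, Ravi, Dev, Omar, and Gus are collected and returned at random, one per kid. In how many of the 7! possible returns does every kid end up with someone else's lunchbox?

Count assignments avoiding every fixed point. For any j of the 7 kids fixed to their own lunchbox, the other 7−j can be arranged in (7−j)! ways.
By inclusion–exclusion this is Σ_{j=0}^{7} (−1)^j C(7,j)·(7−j)!.
Computing: 5040 − 5040 + 2520 − 840 + 210 − 42 + 7 − 1 = 1854.

1854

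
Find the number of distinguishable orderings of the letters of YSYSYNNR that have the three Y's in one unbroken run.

180

Treat the 3 copies of Y as a single block. The multiset to arrange is then {YYY, N, N, R, S, S}, 6 items in all.
That gives (6)!/(2!·2!) = 180 arrangements.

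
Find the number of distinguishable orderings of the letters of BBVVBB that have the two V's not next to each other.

10

There are 6!/(4!·2!) = 15 arrangements of BBVVBB in total.
Arrangements with the V's together: treat VV as one letter, giving (5)!/(4!) = 5.
Hence 15 − 5 = 10.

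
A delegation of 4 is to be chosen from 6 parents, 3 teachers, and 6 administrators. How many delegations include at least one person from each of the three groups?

Total 4-person selections from all 15: C(15,4) = 1365.
Subtract selections that omit an entire group: no parents → C(9,4) = 126; no teachers → C(12,4) = 495; no administrators → C(9,4) = 126.
Add back selections omitting two groups (i.e. drawn from a single group): C(6,4) + C(3,4) + C(6,4) = 30.
By inclusion–exclusion: 1365 − 747 + 30 = 648.

648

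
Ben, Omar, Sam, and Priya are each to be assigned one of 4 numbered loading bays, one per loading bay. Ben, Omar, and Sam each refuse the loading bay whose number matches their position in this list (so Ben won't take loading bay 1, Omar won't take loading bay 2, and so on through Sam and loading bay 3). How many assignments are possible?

Let Aᵢ (for i ∈ {1, 2, 3}) be the placements that put person i in their forbidden loading bay. Any j of these fix j positions, leaving (4−j)! ways to fill the rest, and there are C(3,j) ways to pick which j.
By inclusion–exclusion, the number of valid placements is Σ_{j=0}^{3} (−1)^j C(3,j)·(4−j)!.
Computing: 24 − 18 + 6 − 1 = 11.

11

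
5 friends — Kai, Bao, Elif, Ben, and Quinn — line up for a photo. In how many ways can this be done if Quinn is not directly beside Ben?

Of the 5! = 120 arrangements, those with Quinn and Ben adjacent number 2 × 4! = 48 (treat the pair as a block with 2 internal orders).
Complementary counting: 120 − 48 = 72.

72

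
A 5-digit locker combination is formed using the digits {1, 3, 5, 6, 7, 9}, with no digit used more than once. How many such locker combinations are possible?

720

With no repetition, fill the 5 digits in order: 6 choices, then 5, down to 2.
That product is 6 × 5 × 4 × 3 × 2 = 720.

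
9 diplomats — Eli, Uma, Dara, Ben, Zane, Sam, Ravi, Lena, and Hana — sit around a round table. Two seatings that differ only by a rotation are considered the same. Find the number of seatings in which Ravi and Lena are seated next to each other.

Glue Ravi and Lena into a block (2 internal orders). Seating 8 units around a circle gives (7)! arrangements.
So 2 × (7)! = 2 × 5040 = 10080.

10080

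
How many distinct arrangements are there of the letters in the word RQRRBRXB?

840

Letter multiplicities in RQRRBRXB: B×2, Q×1, R×4, X×1.
Dividing 8! = 40320 by 4!·2! = 48 for the repeated letters gives 840.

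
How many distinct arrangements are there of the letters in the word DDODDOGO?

280

The 8 letters of DDODDOGO have repeats: D appearing 4 times and O appearing 3 times.
Dividing 8! = 40320 by 4!·3! = 144 for the repeated letters gives 280.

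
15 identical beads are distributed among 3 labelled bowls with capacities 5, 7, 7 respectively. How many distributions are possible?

Without the upper bounds there are C(17,2) = 136 ways to split 15 among 3 bowls.
Subtract solutions that violate a single cap (substitute x_i' = x_i − (cap_i+1)): x_1 ≥ 6 gives C(11,2) = 55; x_2 ≥ 8 gives C(9,2) = 36; x_3 ≥ 8 gives C(9,2) = 36. Together 127.
Add back pairs where two caps are both exceeded: 3 + 3 + 0 = 6.
By inclusion–exclusion the count is 136 − 127 + 6 = 15.

15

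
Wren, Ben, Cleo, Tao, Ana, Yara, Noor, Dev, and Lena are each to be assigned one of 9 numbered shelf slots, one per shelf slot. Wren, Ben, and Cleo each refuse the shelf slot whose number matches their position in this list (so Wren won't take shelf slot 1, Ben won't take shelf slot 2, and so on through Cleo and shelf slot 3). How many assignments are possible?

Let Aᵢ (for i ∈ {1, 2, 3}) be the placements that put person i in their forbidden shelf slot. Any j of these fix j positions, leaving (9−j)! ways to fill the rest, and there are C(3,j) ways to pick which j.
By inclusion–exclusion, the number of valid placements is Σ_{j=0}^{3} (−1)^j C(3,j)·(9−j)!.
Computing: 362880 − 120960 + 15120 − 720 = 256320.

256320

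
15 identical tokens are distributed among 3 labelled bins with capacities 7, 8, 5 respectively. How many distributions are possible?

By stars and bars, unrestricted non-negative solutions to x_1+…+x_3 = 15 number C(15+2,2) = 136.
Subtract solutions that violate a single cap (substitute x_i' = x_i − (cap_i+1)): x_1 ≥ 8 gives C(9,2) = 36; x_2 ≥ 9 gives C(8,2) = 28; x_3 ≥ 6 gives C(11,2) = 55. Together 119.
Add back pairs where two caps are both exceeded: 0 + 3 + 1 = 4.
By inclusion–exclusion the count is 136 − 119 + 4 = 21.

21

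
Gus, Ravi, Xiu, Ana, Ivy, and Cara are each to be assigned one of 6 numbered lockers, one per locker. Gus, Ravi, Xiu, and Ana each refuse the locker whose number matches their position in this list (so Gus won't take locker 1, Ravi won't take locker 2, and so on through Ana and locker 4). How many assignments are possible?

Let Aᵢ (for 1 ≤ i ≤ 4) be the placements that put person i in their forbidden locker. Any j of these fix j positions, leaving (6−j)! ways to fill the rest, and there are C(4,j) ways to pick which j.
By inclusion–exclusion, the number of valid placements is Σ_{j=0}^{4} (−1)^j C(4,j)·(6−j)!.
Computing: 720 − 480 + 144 − 24 + 2 = 362.

362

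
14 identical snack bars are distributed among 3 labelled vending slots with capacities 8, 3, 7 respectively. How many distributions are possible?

By stars and bars, unrestricted non-negative solutions to x_1+…+x_3 = 14 number C(14+2,2) = 120.
Subtract solutions that violate a single cap (substitute x_i' = x_i − (cap_i+1)): x_1 ≥ 9 gives C(7,2) = 21; x_2 ≥ 4 gives C(12,2) = 66; x_3 ≥ 8 gives C(8,2) = 28. Together 115.
Add back pairs where two caps are both exceeded: 3 + 0 + 6 = 9.
By inclusion–exclusion the count is 120 − 115 + 9 = 14.

14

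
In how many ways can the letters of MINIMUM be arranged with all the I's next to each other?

Treat the 2 copies of I as a single block. The multiset to arrange is then {II, M, M, M, N, U}, 6 items in all.
That gives (6)!/(3!) = 120 arrangements.

120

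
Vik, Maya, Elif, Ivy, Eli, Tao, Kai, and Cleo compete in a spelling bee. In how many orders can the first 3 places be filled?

336

There are 8 choices for 1st place, 7 for 2nd, and 6 for 3rd.
That gives 8 × 7 × 6 = 336.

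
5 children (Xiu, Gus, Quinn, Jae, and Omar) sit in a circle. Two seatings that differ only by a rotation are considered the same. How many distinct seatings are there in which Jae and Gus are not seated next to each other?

12

Without the restriction there are (4)! = 24 seatings.
Seatings with Jae beside Gus: treat them as a block with 2 internal orders, giving 2 × (3)! = 12.
Subtracting, 24 − 12 = 12.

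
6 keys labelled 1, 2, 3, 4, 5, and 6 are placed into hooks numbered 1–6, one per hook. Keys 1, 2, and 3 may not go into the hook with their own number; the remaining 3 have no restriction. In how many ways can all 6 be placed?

426

Let Aᵢ (for i ∈ {1, 2, 3}) be the placements that put key i in its forbidden hook. Any j of these fix j positions, leaving (6−j)! ways to fill the rest, and there are C(3,j) ways to pick which j.
By inclusion–exclusion, the number of valid placements is Σ_{j=0}^{3} (−1)^j C(3,j)·(6−j)!.
Computing: 720 − 360 + 72 − 6 = 426.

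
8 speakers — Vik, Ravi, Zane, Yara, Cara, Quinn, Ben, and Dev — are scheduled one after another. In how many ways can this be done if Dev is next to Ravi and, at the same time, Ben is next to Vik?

Treat {Dev,Ravi} as one block (2 orders) and {Ben,Vik} as another (2 orders).
That leaves 6 units to arrange: 2 × 2 × 6! = 4 × 720 = 2880.

2880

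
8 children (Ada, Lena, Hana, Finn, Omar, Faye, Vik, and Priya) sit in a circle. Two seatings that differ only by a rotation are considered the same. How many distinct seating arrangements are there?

Seat Ada anywhere (absorbing the rotational symmetry), then permute the other 7: (7)! = 5040.

5040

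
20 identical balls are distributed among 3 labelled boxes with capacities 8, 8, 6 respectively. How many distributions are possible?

Ignoring the caps, the number of non-negative solutions to x_1+…+x_3 = 20 is C(22,2) = 231.
Subtract solutions that violate a single cap (substitute x_i' = x_i − (cap_i+1)): x_1 ≥ 9 gives C(13,2) = 78; x_2 ≥ 9 gives C(13,2) = 78; x_3 ≥ 7 gives C(15,2) = 105. Together 261.
Add back pairs where two caps are both exceeded: 6 + 15 + 15 = 36.
By inclusion–exclusion the count is 231 − 261 + 36 = 6.

6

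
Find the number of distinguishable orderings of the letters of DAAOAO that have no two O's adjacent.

Total arrangements of DAAOAO: 6!/(3!·2!) = 60.
If the two O's are adjacent, glue them into one block, leaving 5 items to arrange: (5)!/(3!) = 20 ways.
Hence 60 − 20 = 40.

40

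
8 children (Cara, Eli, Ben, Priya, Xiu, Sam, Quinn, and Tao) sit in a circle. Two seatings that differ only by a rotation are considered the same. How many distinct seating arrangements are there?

Fix one person's seat to break rotational symmetry; the remaining 7 people can be arranged in (7)! = 5040 ways.

5040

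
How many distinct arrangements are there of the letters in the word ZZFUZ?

20

The 5 letters of ZZFUZ have repeats: Z appearing 3 times.
Dividing 5! = 120 by 3! = 6 for the repeated letters gives 20.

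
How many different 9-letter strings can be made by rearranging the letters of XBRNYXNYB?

The 9 letters of XBRNYXNYB have repeats: B appearing twice, N appearing twice, X appearing twice, and Y appearing twice.
Dividing 9! = 362880 by 2!·2!·2!·2! = 16 for the repeated letters gives 22680.

22680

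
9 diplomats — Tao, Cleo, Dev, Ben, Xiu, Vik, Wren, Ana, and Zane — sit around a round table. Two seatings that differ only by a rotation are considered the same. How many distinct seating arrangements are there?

40320

Fix one person's seat to break rotational symmetry; the remaining 8 people can be arranged in (8)! = 40320 ways.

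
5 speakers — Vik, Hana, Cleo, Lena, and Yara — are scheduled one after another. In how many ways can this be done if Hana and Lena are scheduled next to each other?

48

Place the 3 others and the Hana-Lena pair as 4 objects in a line; the pair has 2 internal arrangements.
That gives 2 × 4! = 2 × 24 = 48.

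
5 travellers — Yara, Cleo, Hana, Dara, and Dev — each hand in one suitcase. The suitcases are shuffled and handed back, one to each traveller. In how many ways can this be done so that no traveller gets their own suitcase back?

44

Let Aᵢ be the assignments in which traveller i gets their own suitcase. We want the size of the complement of A₁∪…∪A_5.
By inclusion–exclusion this is Σ_{j=0}^{5} (−1)^j C(5,j)·(5−j)!.
Computing: 120 − 120 + 60 − 20 + 5 − 1 = 44.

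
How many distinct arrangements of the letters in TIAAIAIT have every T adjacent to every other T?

140

Treat the 2 copies of T as a single block. The multiset to arrange is then {TT, A, A, A, I, I, I}, 7 items in all.
That gives (7)!/(3!·3!) = 140 arrangements.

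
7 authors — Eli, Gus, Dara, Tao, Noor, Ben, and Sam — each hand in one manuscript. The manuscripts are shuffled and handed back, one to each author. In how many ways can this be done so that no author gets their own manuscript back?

This is the derangement count D_7: permutations of 7 items with no fixed point.
By inclusion–exclusion this is Σ_{j=0}^{7} (−1)^j C(7,j)·(7−j)!.
Computing: 5040 − 5040 + 2520 − 840 + 210 − 42 + 7 − 1 = 1854.

1854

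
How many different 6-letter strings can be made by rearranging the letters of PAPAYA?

PAPAYA has 6 letters with A appearing 3 times and P appearing twice.
The number of distinct arrangements is 6!/(3!·2!) = 720/12 = 60.

60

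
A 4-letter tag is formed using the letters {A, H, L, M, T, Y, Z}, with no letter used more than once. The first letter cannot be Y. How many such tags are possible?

720

The first letter has 7−1 = 6 choices (anything except Y).
The remaining 3 letters are filled from the other 6 symbols without repetition: 6 × 5 × 4 = 120.
Total: 6 × 120 = 720.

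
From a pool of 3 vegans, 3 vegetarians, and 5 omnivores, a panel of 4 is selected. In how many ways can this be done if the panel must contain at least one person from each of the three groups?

With no constraint there are C(11,4) = 330 possible selections.
Selections missing a whole group: no vegans → C(8,4) = 70; no vegetarians → C(8,4) = 70; no omnivores → C(6,4) = 15.
Add back selections omitting two groups (i.e. drawn from a single group): C(3,4) + C(3,4) + C(5,4) = 5.
By inclusion–exclusion: 330 − 155 + 5 = 180.

180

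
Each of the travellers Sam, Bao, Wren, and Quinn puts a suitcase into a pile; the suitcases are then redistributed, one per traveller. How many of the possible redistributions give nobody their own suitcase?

9

This is the derangement count D_4: permutations of 4 items with no fixed point.
By inclusion–exclusion this is Σ_{j=0}^{4} (−1)^j C(4,j)·(4−j)!.
Computing: 24 − 24 + 12 − 4 + 1 = 9.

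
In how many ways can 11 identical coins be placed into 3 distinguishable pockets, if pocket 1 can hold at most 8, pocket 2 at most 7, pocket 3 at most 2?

18

By stars and bars, unrestricted non-negative solutions to x_1+…+x_3 = 11 number C(11+2,2) = 78.
Subtract solutions that violate a single cap (substitute x_i' = x_i − (cap_i+1)): x_1 ≥ 9 gives C(4,2) = 6; x_2 ≥ 8 gives C(5,2) = 10; x_3 ≥ 3 gives C(10,2) = 45. Together 61.
Add back pairs where two caps are both exceeded: 0 + 0 + 1 = 1.
By inclusion–exclusion the count is 78 − 61 + 1 = 18.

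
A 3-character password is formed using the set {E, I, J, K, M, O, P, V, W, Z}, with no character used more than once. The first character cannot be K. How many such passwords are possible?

648

The first character has 10−1 = 9 choices (anything except K).
The remaining 2 characters are filled from the other 9 symbols without repetition: 9 × 8 = 72.
Total: 9 × 72 = 648.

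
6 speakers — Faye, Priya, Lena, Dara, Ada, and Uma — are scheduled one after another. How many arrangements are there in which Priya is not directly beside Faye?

480

There are 6! = 720 arrangements in all. If Priya and Faye are adjacent, merging them into one block gives 2·(5)! = 240 arrangements.
Complementary counting: 720 − 240 = 480.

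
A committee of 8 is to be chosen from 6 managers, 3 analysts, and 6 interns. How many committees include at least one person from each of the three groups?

Total 8-person selections from all 15: C(15,8) = 6435.
Selections missing a whole group: no managers → C(9,8) = 9; no analysts → C(12,8) = 495; no interns → C(9,8) = 9.
Add back selections omitting two groups (i.e. drawn from a single group): C(6,8) + C(3,8) + C(6,8) = 0.
By inclusion–exclusion: 6435 − 513 + 0 = 5922.

5922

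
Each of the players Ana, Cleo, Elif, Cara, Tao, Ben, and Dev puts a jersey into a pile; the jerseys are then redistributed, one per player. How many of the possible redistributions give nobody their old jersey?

This is the derangement count D_7: permutations of 7 items with no fixed point.
By inclusion–exclusion this is Σ_{j=0}^{7} (−1)^j C(7,j)·(7−j)!.
Computing: 5040 − 5040 + 2520 − 840 + 210 − 42 + 7 − 1 = 1854.

1854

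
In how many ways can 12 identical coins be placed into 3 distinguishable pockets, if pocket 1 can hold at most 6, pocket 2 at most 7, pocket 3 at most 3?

14

Ignoring the caps, the number of non-negative solutions to x_1+…+x_3 = 12 is C(14,2) = 91.
Subtract solutions that violate a single cap (substitute x_i' = x_i − (cap_i+1)): x_1 ≥ 7 gives C(7,2) = 21; x_2 ≥ 8 gives C(6,2) = 15; x_3 ≥ 4 gives C(10,2) = 45. Together 81.
Add back pairs where two caps are both exceeded: 0 + 3 + 1 = 4.
By inclusion–exclusion the count is 91 − 81 + 4 = 14.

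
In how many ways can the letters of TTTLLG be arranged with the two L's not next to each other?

40

Total arrangements of TTTLLG: 6!/(3!·2!) = 60.
If the two L's are adjacent, glue them into one block, leaving 5 items to arrange: (5)!/(3!) = 20 ways.
Subtracting, 60 − 20 = 40 arrangements keep the L's apart.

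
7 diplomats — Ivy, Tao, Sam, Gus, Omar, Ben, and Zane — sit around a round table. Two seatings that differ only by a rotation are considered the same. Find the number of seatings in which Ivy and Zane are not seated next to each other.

Without the restriction there are (6)! = 720 seatings.
Those with Ivy next to Zane: fuse the pair into one unit and seat 6 units around a circle — 2·(5)! = 240.
Subtracting, 720 − 240 = 480.

480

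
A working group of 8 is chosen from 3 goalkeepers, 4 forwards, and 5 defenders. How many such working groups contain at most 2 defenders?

75

Split by how many defenders are chosen (0 through 2).
Sum: C(5,0)·C(7,8) + C(5,1)·C(7,7) + C(5,2)·C(7,6) = 0 + 5 + 70 = 75.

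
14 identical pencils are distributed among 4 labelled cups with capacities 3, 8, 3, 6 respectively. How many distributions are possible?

Without the upper bounds there are C(17,3) = 680 ways to split 14 among 4 cups.
Subtract solutions that violate a single cap (substitute x_i' = x_i − (cap_i+1)): x_1 ≥ 4 gives C(13,3) = 286; x_2 ≥ 9 gives C(8,3) = 56; x_3 ≥ 4 gives C(13,3) = 286; x_4 ≥ 7 gives C(10,3) = 120. Together 748.
Add back pairs where two caps are both exceeded: 4 + 84 + 20 + 4 + 0 + 20 = 132.
By inclusion–exclusion the count is 680 − 748 + 132 = 64.

64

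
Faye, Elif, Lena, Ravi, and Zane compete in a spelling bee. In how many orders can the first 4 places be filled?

There are 5 choices for 1st place, 4 for 2nd, and so on down to 2 for position 4.
That gives 5 × 4 × 3 × 2 = 120.

120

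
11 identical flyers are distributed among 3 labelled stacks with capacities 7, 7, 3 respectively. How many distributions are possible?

22

Without the upper bounds there are C(13,2) = 78 ways to split 11 among 3 stacks.
Subtract solutions that violate a single cap (substitute x_i' = x_i − (cap_i+1)): x_1 ≥ 8 gives C(5,2) = 10; x_2 ≥ 8 gives C(5,2) = 10; x_3 ≥ 4 gives C(9,2) = 36. Together 56.
No two caps can be exceeded simultaneously, so the pair terms are all 0.
By inclusion–exclusion the count is 78 − 56 + 0 = 22.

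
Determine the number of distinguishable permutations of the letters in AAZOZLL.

630

AAZOZLL has 7 letters with A appearing twice, L appearing twice, and Z appearing twice.
So there are 7! / (2!·2!·2!) = 630 distinguishable arrangements.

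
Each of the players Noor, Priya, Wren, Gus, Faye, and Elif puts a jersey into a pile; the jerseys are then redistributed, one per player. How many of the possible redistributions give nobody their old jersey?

Let Aᵢ be the assignments in which player i gets their old jersey. We want the size of the complement of A₁∪…∪A_6.
By inclusion–exclusion this is Σ_{j=0}^{6} (−1)^j C(6,j)·(6−j)!.
Computing: 720 − 720 + 360 − 120 + 30 − 6 + 1 = 265.

265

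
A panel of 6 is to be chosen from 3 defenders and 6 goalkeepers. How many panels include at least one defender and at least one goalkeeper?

83

With no constraint there are C(9,6) = 84 possible selections.
Selections missing a whole group: no defenders → C(6,6) = 1; no goalkeepers → C(3,6) = 0.
Both groups omitted at once is impossible, so 84 − 1 = 83.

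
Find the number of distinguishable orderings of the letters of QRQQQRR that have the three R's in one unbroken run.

5

Treat the 3 copies of R as a single block. The multiset to arrange is then {RRR, Q, Q, Q, Q}, 5 items in all.
That gives (5)!/(4!) = 5 arrangements.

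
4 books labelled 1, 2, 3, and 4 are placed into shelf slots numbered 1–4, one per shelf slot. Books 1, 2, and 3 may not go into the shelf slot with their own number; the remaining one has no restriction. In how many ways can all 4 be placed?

11

Let Aᵢ (for i ∈ {1, 2, 3}) be the placements that put book i in its forbidden shelf slot. Any j of these fix j positions, leaving (4−j)! ways to fill the rest, and there are C(3,j) ways to pick which j.
By inclusion–exclusion, the number of valid placements is Σ_{j=0}^{3} (−1)^j C(3,j)·(4−j)!.
Computing: 24 − 18 + 6 − 1 = 11.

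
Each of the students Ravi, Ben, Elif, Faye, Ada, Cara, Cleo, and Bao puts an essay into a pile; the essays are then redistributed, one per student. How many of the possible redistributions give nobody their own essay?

14833

Let Aᵢ be the assignments in which student i gets their own essay. We want the size of the complement of A₁∪…∪A_8.
By inclusion–exclusion this is Σ_{j=0}^{8} (−1)^j C(8,j)·(8−j)!.
Computing: 40320 − 40320 + 20160 − 6720 + 1680 − 336 + 56 − 8 + 1 = 14833.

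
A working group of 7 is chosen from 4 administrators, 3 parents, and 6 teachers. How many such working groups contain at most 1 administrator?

372

Split by how many administrators are chosen (0 through 1).
Sum: C(4,0)·C(9,7) + C(4,1)·C(9,6) = 36 + 336 = 372.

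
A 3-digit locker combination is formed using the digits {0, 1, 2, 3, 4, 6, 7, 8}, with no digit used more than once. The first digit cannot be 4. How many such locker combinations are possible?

The first digit has 8−1 = 7 choices (anything except 4).
The remaining 2 digits are filled from the other 7 symbols without repetition: 7 × 6 = 42.
Total: 7 × 42 = 294.

294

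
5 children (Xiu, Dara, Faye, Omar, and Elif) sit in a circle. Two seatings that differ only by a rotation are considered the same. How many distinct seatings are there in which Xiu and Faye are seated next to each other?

12

Treat {Xiu, Faye} as one unit (2 internal orders) and seat the resulting 4 units around the table: (3)! circular arrangements.
So 2 × (3)! = 2 × 6 = 12.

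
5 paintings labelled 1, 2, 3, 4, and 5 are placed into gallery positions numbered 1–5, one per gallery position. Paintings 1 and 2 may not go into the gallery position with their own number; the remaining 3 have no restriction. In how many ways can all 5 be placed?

78

Let Aᵢ (for i ∈ {1, 2}) be the placements that put painting i in its forbidden gallery position. Any j of these fix j positions, leaving (5−j)! ways to fill the rest, and there are C(2,j) ways to pick which j.
By inclusion–exclusion, the number of valid placements is Σ_{j=0}^{2} (−1)^j C(2,j)·(5−j)!.
Computing: 120 − 48 + 6 = 78.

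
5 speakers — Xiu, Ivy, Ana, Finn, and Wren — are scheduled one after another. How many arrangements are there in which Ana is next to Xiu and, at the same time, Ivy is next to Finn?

24

Treat {Ana,Xiu} as one block (2 orders) and {Ivy,Finn} as another (2 orders).
That leaves 3 units to arrange: 2 × 2 × 3! = 4 × 6 = 24.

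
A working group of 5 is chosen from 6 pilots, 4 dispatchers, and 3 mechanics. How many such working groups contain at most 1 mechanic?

Split by how many mechanics are chosen (0 through 1).
Sum: C(3,0)·C(10,5) + C(3,1)·C(10,4) = 252 + 630 = 882.

882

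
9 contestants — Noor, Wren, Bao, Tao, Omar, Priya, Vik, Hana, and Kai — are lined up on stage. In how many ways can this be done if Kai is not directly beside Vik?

There are 9! = 362880 arrangements in all. If Kai and Vik are adjacent, merging them into one block gives 2·(8)! = 80640 arrangements.
Complementary counting: 362880 − 80640 = 282240.

282240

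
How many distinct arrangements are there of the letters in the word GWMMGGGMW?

The 9 letters of GWMMGGGMW have repeats: G appearing 4 times, M appearing 3 times, and W appearing twice.
The number of distinct arrangements is 9!/(4!·3!·2!) = 362880/288 = 1260.

1260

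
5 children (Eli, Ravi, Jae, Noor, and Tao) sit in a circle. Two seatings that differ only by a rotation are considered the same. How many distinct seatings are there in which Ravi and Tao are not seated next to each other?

All circular seatings of 5 people number (4)! = 24.
Those with Ravi next to Tao: fuse the pair into one unit and seat 4 units around a circle — 2·(3)! = 12.
Subtracting, 24 − 12 = 12.

12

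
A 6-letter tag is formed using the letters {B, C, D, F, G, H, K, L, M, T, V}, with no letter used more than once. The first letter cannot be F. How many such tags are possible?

The first letter has 11−1 = 10 choices (anything except F).
The remaining 5 letters are filled from the other 10 symbols without repetition: 10 × 9 × 8 × 7 × 6 = 30240.
Total: 10 × 30240 = 302400.

302400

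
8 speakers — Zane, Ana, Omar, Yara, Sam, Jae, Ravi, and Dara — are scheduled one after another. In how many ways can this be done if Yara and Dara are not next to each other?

30240

Of the 8! = 40320 arrangements, those with Yara and Dara adjacent number 2 × 7! = 10080 (treat the pair as a block with 2 internal orders).
Complementary counting: 40320 − 10080 = 30240.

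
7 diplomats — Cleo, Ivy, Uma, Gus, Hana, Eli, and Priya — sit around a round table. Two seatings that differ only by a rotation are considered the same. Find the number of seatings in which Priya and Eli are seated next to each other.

240

Treat {Priya, Eli} as one unit (2 internal orders) and seat the resulting 6 units around the table: (5)! circular arrangements.
So 2 × (5)! = 2 × 120 = 240.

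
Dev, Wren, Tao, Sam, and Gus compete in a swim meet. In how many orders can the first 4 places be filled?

There are 5 choices for 1st place, 4 for 2nd, and so on down to 2 for position 4.
That gives 5 × 4 × 3 × 2 = 120.

120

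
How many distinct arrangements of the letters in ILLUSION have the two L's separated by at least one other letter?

7560

There are 8!/(2!·2!) = 10080 arrangements of ILLUSION in total.
Arrangements with the L's together: treat LL as one letter, giving (7)!/(2!) = 2520.
Hence 10080 − 2520 = 7560.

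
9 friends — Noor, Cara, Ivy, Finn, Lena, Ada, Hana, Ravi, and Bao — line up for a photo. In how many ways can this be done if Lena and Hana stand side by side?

Place the 7 others and the Lena-Hana pair as 8 objects in a line; the pair has 2 internal arrangements.
So the count is 2·(8)! = 80640.

80640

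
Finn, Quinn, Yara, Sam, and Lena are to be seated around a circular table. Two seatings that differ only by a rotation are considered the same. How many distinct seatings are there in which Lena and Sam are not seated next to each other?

All circular seatings of 5 people number (4)! = 24.
Seatings with Lena beside Sam: treat them as a block with 2 internal orders, giving 2 × (3)! = 12.
Subtracting, 24 − 12 = 12.

12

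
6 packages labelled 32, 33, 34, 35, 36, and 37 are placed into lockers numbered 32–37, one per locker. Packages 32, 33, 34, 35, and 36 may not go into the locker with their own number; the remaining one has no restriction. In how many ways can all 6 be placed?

Let Aᵢ (for 32 ≤ i ≤ 36) be the placements that put package i in its forbidden locker. Any j of these fix j positions, leaving (6−j)! ways to fill the rest, and there are C(5,j) ways to pick which j.
By inclusion–exclusion, the number of valid placements is Σ_{j=0}^{5} (−1)^j C(5,j)·(6−j)!.
Computing: 720 − 600 + 240 − 60 + 10 − 1 = 309.

309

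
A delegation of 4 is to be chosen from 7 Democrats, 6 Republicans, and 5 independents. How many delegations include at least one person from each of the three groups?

Unrestricted: C(18,4) = 3060 ways to pick any 4 of the 18.
Selections missing a whole group: no Democrats → C(11,4) = 330; no Republicans → C(12,4) = 495; no independents → C(13,4) = 715.
Add back selections omitting two groups (i.e. drawn from a single group): C(7,4) + C(6,4) + C(5,4) = 55.
By inclusion–exclusion: 3060 − 1540 + 55 = 1575.

1575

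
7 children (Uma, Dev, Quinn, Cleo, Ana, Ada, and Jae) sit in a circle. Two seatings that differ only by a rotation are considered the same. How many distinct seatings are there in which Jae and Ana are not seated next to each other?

All circular seatings of 7 people number (6)! = 720.
Those with Jae next to Ana: fuse the pair into one unit and seat 6 units around a circle — 2·(5)! = 240.
Subtracting, 720 − 240 = 480.

480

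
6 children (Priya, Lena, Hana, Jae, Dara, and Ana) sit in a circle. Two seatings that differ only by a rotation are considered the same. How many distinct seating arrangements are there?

120

Fix one person's seat to break rotational symmetry; the remaining 5 people can be arranged in (5)! = 120 ways.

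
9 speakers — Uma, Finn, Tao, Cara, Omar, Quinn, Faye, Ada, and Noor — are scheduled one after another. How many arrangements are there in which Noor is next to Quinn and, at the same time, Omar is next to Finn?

Treat {Noor,Quinn} as one block (2 orders) and {Omar,Finn} as another (2 orders).
That leaves 7 units to arrange: 2 × 2 × 7! = 4 × 5040 = 20160.

20160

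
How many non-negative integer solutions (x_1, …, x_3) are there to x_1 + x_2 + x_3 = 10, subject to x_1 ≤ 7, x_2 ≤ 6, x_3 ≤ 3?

22

Without the upper bounds there are C(12,2) = 66 ways to split 10 among 3 variables.
Subtract solutions that violate a single cap (substitute x_i' = x_i − (cap_i+1)): x_1 ≥ 8 gives C(4,2) = 6; x_2 ≥ 7 gives C(5,2) = 10; x_3 ≥ 4 gives C(8,2) = 28. Together 44.
No two caps can be exceeded simultaneously, so the pair terms are all 0.
By inclusion–exclusion the count is 66 − 44 + 0 = 22.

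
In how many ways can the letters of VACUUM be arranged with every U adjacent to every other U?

120

Treat the 2 copies of U as a single block. The multiset to arrange is then {UU, A, C, M, V}, 5 items in all.
All 5 items are distinct, so there are (5)! = 120 arrangements.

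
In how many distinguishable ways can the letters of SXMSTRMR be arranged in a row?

5040

The 8 letters of SXMSTRMR have repeats: M appearing twice, R appearing twice, and S appearing twice.
Dividing 8! = 40320 by 2!·2!·2! = 8 for the repeated letters gives 5040.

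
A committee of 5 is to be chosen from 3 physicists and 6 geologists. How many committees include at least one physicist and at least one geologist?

Unrestricted: C(9,5) = 126 ways to pick any 5 of the 9.
Subtract selections that omit an entire group: no physicists → C(6,5) = 6; no geologists → C(3,5) = 0.
Both groups omitted at once is impossible, so 126 − 6 = 120.

120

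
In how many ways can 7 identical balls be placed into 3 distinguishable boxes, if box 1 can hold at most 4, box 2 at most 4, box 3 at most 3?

Without the upper bounds there are C(9,2) = 36 ways to split 7 among 3 boxes.
Subtract solutions that violate a single cap (substitute x_i' = x_i − (cap_i+1)): x_1 ≥ 5 gives C(4,2) = 6; x_2 ≥ 5 gives C(4,2) = 6; x_3 ≥ 4 gives C(5,2) = 10. Together 22.
No two caps can be exceeded simultaneously, so the pair terms are all 0.
By inclusion–exclusion the count is 36 − 22 + 0 = 14.

14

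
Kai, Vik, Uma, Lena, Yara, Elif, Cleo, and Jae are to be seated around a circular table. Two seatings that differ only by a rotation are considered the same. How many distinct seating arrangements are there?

Around a circle, 8 distinct people have 8!/8 = (7)! = 5040 rotationally distinct seatings.

5040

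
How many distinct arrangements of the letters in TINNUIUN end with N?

With the last slot taken by N, it remains to arrange the other 7 letters (TINUIUN).
Those 7 letters have I appearing twice, N appearing twice, and U appearing twice, giving (7)!/(2!·2!·2!) = 630.

630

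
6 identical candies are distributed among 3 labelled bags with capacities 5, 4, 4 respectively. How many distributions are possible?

By stars and bars, unrestricted non-negative solutions to x_1+…+x_3 = 6 number C(6+2,2) = 28.
Subtract solutions that violate a single cap (substitute x_i' = x_i − (cap_i+1)): x_1 ≥ 6 gives C(2,2) = 1; x_2 ≥ 5 gives C(3,2) = 3; x_3 ≥ 5 gives C(3,2) = 3. Together 7.
No two caps can be exceeded simultaneously, so the pair terms are all 0.
By inclusion–exclusion the count is 28 − 7 + 0 = 21.

21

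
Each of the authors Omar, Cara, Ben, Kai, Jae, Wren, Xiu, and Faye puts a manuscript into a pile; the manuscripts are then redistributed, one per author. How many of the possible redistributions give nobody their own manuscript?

14833

Let Aᵢ be the assignments in which author i gets their own manuscript. We want the size of the complement of A₁∪…∪A_8.
By inclusion–exclusion this is Σ_{j=0}^{8} (−1)^j C(8,j)·(8−j)!.
Computing: 40320 − 40320 + 20160 − 6720 + 1680 − 336 + 56 − 8 + 1 = 14833.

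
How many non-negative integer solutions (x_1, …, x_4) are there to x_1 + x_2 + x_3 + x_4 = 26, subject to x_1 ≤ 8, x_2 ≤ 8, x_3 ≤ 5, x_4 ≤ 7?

Without the upper bounds there are C(29,3) = 3654 ways to split 26 among 4 variables.
Subtract solutions that violate a single cap (substitute x_i' = x_i − (cap_i+1)): x_1 ≥ 9 gives C(20,3) = 1140; x_2 ≥ 9 gives C(20,3) = 1140; x_3 ≥ 6 gives C(23,3) = 1771; x_4 ≥ 8 gives C(21,3) = 1330. Together 5381.
Add back pairs where two caps are both exceeded: 165 + 364 + 220 + 364 + 220 + 455 = 1788.
Subtract triples: 10 + 1 + 20 + 20 = 51.
By inclusion–exclusion the count is 3654 − 5381 + 1788 − 51 = 10.

10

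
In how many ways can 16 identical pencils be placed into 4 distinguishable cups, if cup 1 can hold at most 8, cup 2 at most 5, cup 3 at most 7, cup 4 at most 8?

Ignoring the caps, the number of non-negative solutions to x_1+…+x_4 = 16 is C(19,3) = 969.
Subtract solutions that violate a single cap (substitute x_i' = x_i − (cap_i+1)): x_1 ≥ 9 gives C(10,3) = 120; x_2 ≥ 6 gives C(13,3) = 286; x_3 ≥ 8 gives C(11,3) = 165; x_4 ≥ 9 gives C(10,3) = 120. Together 691.
Add back pairs where two caps are both exceeded: 4 + 0 + 0 + 10 + 4 + 0 = 18.
By inclusion–exclusion the count is 969 − 691 + 18 = 296.

296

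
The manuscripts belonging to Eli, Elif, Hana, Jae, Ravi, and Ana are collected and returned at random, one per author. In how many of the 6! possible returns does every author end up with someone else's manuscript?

265

This is the derangement count D_6: permutations of 6 items with no fixed point.
By inclusion–exclusion this is Σ_{j=0}^{6} (−1)^j C(6,j)·(6−j)!.
Computing: 720 − 720 + 360 − 120 + 30 − 6 + 1 = 265.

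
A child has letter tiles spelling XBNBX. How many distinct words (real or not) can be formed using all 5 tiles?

The 5 letters of XBNBX have repeats: B appearing twice and X appearing twice.
So there are 5! / (2!·2!) = 30 distinguishable arrangements.

30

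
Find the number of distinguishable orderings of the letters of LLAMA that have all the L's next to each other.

Treat the 2 copies of L as a single block. The multiset to arrange is then {LL, A, A, M}, 4 items in all.
That gives (4)!/(2!) = 12 arrangements.

12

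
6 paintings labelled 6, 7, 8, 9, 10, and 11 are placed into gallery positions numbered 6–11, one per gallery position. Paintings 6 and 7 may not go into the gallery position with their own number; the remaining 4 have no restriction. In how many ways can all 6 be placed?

Let Aᵢ (for i ∈ {6, 7}) be the placements that put painting i in its forbidden gallery position. Any j of these fix j positions, leaving (6−j)! ways to fill the rest, and there are C(2,j) ways to pick which j.
By inclusion–exclusion, the number of valid placements is Σ_{j=0}^{2} (−1)^j C(2,j)·(6−j)!.
Computing: 720 − 240 + 24 = 504.

504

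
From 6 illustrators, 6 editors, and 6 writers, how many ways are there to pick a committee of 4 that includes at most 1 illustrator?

Split by how many illustrators are chosen (0 through 1).
Sum: C(6,0)·C(12,4) + C(6,1)·C(12,3) = 495 + 1320 = 1815.

1815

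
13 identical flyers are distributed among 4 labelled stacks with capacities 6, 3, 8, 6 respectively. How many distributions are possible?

158

Ignoring the caps, the number of non-negative solutions to x_1+…+x_4 = 13 is C(16,3) = 560.
Subtract solutions that violate a single cap (substitute x_i' = x_i − (cap_i+1)): x_1 ≥ 7 gives C(9,3) = 84; x_2 ≥ 4 gives C(12,3) = 220; x_3 ≥ 9 gives C(7,3) = 35; x_4 ≥ 7 gives C(9,3) = 84. Together 423.
Add back pairs where two caps are both exceeded: 10 + 0 + 0 + 1 + 10 + 0 = 21.
By inclusion–exclusion the count is 560 − 423 + 21 = 158.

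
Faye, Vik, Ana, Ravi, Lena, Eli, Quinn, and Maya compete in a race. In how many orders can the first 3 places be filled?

There are 8 choices for 1st place, 7 for 2nd, and 6 for 3rd.
That gives 8 × 7 × 6 = 336.

336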